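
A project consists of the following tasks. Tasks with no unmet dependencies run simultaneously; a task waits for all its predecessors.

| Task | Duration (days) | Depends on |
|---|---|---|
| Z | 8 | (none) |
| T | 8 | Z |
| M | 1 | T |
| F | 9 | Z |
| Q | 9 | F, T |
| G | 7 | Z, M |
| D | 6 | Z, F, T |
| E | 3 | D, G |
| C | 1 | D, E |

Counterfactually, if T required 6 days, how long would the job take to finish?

Critical path before the change: Z→T→M→G→E→C = 8+8+1+7+3+1 = 28 giving 28 days.
T is on the critical path; changing it to 6 makes that path 26 days.
The binding chain switches to Z→F→D→E→C = 8+9+6+3+1 = 27; finish 27 days.

27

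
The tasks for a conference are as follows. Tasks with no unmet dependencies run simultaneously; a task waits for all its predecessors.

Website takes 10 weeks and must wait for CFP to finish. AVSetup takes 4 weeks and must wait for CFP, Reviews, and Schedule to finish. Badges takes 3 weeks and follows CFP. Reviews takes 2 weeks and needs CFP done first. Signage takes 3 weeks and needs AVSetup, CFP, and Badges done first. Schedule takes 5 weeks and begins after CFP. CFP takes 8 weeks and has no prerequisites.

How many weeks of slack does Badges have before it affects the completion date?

Critical path: CFP→Schedule→AVSetup→Signage = 8+5+4+3 = 20, so the finish is 20 weeks.
Longest path through Badges: 14 weeks (earliest finish 11, latest finish 17).
Float = 20 − 14 = 6.

6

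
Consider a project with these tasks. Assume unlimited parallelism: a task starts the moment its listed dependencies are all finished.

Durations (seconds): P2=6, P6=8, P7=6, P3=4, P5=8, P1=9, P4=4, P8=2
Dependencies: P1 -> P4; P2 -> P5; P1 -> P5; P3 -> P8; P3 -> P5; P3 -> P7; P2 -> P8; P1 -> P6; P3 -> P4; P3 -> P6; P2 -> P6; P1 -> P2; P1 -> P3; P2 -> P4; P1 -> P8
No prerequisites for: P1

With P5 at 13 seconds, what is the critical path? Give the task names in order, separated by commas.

Critical path before the change: P1→P2→P5 = 9+6+8 = 23 giving 23 seconds.
P5 is on the critical path; changing it to 13 makes that path 28 seconds.
No other chain overtakes it, so the finish is 28 seconds.

P1, P2, P5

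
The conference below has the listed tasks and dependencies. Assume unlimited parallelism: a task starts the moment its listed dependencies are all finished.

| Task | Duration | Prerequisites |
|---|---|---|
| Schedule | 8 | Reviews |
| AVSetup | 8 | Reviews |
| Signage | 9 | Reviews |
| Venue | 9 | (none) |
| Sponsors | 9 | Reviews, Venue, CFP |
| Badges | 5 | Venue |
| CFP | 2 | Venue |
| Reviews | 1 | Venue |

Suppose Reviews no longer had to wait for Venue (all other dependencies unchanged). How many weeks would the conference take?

With the dependency in place, Venue→CFP→Sponsors = 9+2+9 = 20 sets the finish at 20 weeks.
Without Venue→Reviews, Reviews's earliest start moves from 9 to 0.
The longest chain is now Venue→CFP→Sponsors = 9+2+9 = 20, so the conference takes 20 weeks.

20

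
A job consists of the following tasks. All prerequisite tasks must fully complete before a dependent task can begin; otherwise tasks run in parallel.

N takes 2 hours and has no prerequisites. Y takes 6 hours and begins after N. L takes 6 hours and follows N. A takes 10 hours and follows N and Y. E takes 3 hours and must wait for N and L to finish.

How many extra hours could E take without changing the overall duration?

7

Critical path: N→Y→A = 2+6+10 = 18, so the finish is 18 hours.
E finishes as early as 11 and must finish by 18.
Slack of E = 15 − 8 = 7 hours.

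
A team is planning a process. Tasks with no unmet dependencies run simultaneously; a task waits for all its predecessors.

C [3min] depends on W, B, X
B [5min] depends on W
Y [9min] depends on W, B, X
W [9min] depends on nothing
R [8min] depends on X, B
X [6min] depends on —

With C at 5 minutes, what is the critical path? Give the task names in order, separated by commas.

Actual critical path: W→B→Y = 9+5+9 = 23 ⇒ 23 minutes.
C is off the critical path — its longest chain is 17 minutes, giving 6 of slack.
That remains the longest chain; total 23 minutes.

W, B, Y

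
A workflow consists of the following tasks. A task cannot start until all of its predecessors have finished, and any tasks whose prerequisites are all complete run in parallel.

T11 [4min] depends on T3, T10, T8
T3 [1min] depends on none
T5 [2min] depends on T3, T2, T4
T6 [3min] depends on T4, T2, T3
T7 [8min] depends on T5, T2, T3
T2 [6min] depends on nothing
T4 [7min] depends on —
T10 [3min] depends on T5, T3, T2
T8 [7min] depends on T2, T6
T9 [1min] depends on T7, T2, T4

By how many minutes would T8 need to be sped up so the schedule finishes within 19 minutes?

Current finish: 21 minutes; target: 19.
T8 is on every critical path, so each minute cut from T8 cuts the finish by one (this holds down to a finish of 18).
Need 21 − 19 = 2 minutes off T8 → T8 becomes 5 minutes, finish becomes 19.

2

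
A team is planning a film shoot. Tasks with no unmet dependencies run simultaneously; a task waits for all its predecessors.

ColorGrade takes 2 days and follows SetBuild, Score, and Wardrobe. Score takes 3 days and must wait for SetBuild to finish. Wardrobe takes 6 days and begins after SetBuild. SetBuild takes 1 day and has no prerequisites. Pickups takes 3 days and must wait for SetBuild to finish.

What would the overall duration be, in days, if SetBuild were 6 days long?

Critical path before the change: SetBuild→Wardrobe→ColorGrade = 1+6+2 = 9 giving 9 days.
SetBuild is on the critical path; changing it to 6 makes that path 14 days.
That remains the longest chain; total 14 days.

14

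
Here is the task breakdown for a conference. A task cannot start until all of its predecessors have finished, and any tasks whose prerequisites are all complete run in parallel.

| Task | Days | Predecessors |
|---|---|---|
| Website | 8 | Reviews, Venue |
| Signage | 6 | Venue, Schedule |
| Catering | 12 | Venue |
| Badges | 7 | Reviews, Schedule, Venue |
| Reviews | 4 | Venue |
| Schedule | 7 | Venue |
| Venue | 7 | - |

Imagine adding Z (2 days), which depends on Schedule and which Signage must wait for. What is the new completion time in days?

Originally the plan takes 21 days.
With Z inserted, Signage now waits for max(Venue, Schedule, Z).
New critical path: Venue→Schedule→Z→Signage = 7+7+2+6 = 22 ⇒ 22 days.

22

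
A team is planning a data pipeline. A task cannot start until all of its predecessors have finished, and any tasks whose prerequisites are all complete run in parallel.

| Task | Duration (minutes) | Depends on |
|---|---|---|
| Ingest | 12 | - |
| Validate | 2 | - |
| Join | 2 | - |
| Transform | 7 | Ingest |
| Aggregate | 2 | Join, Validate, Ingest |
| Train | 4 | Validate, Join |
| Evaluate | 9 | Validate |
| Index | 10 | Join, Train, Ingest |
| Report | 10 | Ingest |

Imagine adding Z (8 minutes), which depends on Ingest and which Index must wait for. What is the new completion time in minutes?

30

Originally the plan takes 22 minutes.
With Z inserted, Index now waits for max(Join, Train, Ingest, Z).
New critical path: Ingest→Z→Index = 12+8+10 = 30 ⇒ 30 minutes.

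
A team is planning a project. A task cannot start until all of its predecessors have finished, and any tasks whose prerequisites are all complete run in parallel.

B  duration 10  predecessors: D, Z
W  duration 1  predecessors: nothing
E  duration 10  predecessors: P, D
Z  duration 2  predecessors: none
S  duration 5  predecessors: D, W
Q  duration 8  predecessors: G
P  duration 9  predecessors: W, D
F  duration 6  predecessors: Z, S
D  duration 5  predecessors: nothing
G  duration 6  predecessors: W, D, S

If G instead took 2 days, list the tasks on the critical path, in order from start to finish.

D, P, E

Actual critical path: D→S→G→Q = 5+5+6+8 = 24 ⇒ 24 days.
G is on the critical path; changing it to 2 makes that path 20 days.
Now D→P→E = 5+9+10 = 24 is longest, so the finish becomes 24 days.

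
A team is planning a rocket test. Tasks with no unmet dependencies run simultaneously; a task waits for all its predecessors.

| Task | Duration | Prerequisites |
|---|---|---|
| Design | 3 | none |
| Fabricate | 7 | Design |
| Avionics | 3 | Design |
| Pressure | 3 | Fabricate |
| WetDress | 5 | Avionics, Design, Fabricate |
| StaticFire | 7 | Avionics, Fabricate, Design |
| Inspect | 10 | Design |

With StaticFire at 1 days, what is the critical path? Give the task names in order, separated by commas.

Design, Fabricate, WetDress

Baseline: Design→Fabricate→StaticFire = 3+7+7 = 17 → 17 days.
StaticFire is on the critical path; changing it to 1 makes that path 11 days.
Now Design→Fabricate→WetDress = 3+7+5 = 15 is longest, so the finish becomes 15 days.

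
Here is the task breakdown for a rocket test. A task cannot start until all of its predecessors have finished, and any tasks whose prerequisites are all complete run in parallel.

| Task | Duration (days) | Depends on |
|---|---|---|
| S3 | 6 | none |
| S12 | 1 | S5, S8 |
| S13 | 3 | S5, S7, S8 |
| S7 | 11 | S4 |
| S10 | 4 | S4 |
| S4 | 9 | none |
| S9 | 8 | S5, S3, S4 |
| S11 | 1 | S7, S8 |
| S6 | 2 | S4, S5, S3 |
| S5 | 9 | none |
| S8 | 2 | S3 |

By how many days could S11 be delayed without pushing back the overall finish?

S4→S7→S13 = 9+11+3 = 23 sets the makespan at 23 days.
Longest path through S11: 21 days (earliest finish 21, latest finish 23).
Float = 23 − 21 = 2.

2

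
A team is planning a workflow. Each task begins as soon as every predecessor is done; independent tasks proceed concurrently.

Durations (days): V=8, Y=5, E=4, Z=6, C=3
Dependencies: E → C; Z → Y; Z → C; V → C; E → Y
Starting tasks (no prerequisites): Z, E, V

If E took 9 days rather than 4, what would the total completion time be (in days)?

14

Actual critical path: Z→Y = 6+5 = 11 ⇒ 11 days.
E has 2 days of float (longest path through it is 9).
The binding chain switches to E→Y = 9+5 = 14; finish 14 days.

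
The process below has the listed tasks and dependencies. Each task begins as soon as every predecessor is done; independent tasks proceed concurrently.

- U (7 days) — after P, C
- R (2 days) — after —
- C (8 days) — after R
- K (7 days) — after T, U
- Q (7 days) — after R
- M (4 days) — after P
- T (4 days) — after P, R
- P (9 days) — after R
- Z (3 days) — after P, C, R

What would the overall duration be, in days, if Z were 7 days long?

As given, the longest chain is R→P→U→K = 2+9+7+7 = 25, so the finish is 25 days.
The longest path through Z is only 14 days, so Z has float 11.
The critical path is still R→P→U→K; finish is now 25 days.

25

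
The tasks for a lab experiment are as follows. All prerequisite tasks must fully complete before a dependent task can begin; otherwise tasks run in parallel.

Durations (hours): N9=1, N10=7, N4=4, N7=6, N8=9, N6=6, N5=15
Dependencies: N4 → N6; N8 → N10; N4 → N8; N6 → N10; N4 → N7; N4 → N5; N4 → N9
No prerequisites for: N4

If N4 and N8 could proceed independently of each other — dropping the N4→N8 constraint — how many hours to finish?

Before: longest chain N4→N8→N10 = 4+9+7 = 20, finish 20.
Without N4→N8, N8's earliest start moves from 4 to 0.
After: N4→N5 = 4+15 = 19 → 19 hours.

19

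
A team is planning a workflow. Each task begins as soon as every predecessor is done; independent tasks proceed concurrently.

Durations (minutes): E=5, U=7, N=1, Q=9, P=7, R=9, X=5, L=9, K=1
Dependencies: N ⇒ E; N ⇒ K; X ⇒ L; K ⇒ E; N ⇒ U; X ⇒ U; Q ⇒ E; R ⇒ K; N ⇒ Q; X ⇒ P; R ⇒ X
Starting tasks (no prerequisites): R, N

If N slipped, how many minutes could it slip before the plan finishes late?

Critical path: R→X→L = 9+5+9 = 23, so the finish is 23 minutes.
N finishes as early as 1 and must finish by 9.
So N can slip 9 − 1 = 8 minutes.

8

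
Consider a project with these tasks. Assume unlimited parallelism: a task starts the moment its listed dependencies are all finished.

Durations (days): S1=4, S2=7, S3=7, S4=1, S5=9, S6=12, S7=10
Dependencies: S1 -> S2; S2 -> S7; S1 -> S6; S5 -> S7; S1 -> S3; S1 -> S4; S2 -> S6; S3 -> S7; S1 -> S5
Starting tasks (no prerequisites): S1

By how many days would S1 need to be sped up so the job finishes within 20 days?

Current finish: 23 days; target: 20.
S1 is on every critical path, so each day cut from S1 cuts the finish by one (this holds down to a finish of 20).
Need 23 − 20 = 3 days off S1 → S1 becomes 1 day, finish becomes 20.

3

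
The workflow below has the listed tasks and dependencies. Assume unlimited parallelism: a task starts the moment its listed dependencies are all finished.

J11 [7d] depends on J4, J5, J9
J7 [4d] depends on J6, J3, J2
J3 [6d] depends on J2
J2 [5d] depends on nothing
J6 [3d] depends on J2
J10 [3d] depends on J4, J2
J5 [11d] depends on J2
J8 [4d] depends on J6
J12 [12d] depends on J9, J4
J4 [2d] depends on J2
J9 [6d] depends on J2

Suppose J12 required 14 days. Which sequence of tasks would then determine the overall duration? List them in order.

Critical path before the change: J2→J9→J12 = 5+6+12 = 23 giving 23 days.
J12 is on the critical path; changing it to 14 makes that path 25 days.
That remains the longest chain; total 25 days.

J2, J9, J12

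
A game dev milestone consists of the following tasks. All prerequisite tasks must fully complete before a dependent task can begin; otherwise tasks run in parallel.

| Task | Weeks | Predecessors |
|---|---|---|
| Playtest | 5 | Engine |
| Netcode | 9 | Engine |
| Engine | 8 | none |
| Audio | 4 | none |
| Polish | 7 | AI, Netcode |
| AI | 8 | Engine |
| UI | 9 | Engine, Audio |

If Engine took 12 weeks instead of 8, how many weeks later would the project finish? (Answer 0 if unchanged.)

As given, the longest chain is Engine→Netcode→Polish = 8+9+7 = 24, so the finish is 24 weeks.
Engine lies on that path, so at 12 weeks the path becomes 28 weeks.
No other chain overtakes it, so the finish is 28 weeks.
Change in finish: 28 − 24 = +4 weeks.

4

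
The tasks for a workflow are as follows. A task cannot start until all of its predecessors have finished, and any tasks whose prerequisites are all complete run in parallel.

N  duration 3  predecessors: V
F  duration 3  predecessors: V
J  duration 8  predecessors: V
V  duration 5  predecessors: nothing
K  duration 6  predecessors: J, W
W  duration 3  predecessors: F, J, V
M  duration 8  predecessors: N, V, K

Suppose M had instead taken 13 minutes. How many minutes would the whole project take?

35

Actual critical path: V→J→W→K→M = 5+8+3+6+8 = 30 ⇒ 30 minutes.
Since M is critical, the +5 change carries straight to that chain (now 35 minutes).
No other chain overtakes it, so the finish is 35 minutes.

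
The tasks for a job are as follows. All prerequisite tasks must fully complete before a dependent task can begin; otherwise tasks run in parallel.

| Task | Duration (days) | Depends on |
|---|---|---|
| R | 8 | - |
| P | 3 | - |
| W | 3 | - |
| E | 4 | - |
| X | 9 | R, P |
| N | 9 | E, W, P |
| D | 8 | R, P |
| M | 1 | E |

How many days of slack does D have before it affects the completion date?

1

Critical path: R→X = 8+9 = 17, so the finish is 17 days.
D finishes as early as 16 and must finish by 17.
Slack of D = 9 − 8 = 1 day.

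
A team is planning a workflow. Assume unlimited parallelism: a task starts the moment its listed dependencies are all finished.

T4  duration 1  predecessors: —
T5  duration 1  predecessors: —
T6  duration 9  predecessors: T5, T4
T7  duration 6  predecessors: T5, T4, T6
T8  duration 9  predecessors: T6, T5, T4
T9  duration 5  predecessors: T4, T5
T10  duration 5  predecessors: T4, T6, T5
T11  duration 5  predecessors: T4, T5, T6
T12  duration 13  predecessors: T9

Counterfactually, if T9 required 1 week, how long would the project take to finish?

19

As given, the longest chain is T4→T9→T12 = 1+5+13 = 19, so the finish is 19 weeks.
T9 lies on that path, so at 1 week the path becomes 15 weeks.
The binding chain switches to T4→T6→T8 = 1+9+9 = 19; finish 19 weeks.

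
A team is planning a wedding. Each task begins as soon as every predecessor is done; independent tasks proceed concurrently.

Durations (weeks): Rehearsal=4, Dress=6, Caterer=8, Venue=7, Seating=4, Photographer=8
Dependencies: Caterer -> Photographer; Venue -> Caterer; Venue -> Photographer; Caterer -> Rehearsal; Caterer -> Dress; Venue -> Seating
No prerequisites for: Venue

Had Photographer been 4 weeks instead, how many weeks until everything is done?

Baseline: Venue→Caterer→Photographer = 7+8+8 = 23 → 23 weeks.
Since Photographer is critical, the -4 change carries straight to that chain (now 19 weeks).
New critical path: Venue→Caterer→Dress = 7+8+6 = 21 ⇒ 21 weeks.

21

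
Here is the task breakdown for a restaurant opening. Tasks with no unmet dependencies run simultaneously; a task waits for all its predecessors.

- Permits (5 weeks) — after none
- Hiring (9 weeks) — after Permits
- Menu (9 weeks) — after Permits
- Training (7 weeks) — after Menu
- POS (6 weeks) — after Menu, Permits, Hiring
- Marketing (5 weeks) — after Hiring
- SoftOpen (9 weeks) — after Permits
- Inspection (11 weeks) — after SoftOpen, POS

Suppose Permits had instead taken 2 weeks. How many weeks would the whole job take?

28

As given, the longest chain is Permits→Hiring→POS→Inspection = 5+9+6+11 = 31, so the finish is 31 weeks.
Permits lies on that path, so at 2 weeks the path becomes 28 weeks.
The critical path is still Permits→Hiring→POS→Inspection; finish is now 28 weeks.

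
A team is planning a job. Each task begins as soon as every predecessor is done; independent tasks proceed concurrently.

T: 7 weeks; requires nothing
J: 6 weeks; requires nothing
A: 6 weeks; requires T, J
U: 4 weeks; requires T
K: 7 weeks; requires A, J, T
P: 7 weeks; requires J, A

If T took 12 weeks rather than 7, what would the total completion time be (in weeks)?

25

Actual critical path: T→A→K = 7+6+7 = 20 ⇒ 20 weeks.
T is on the critical path; changing it to 12 makes that path 25 weeks.
The critical path is still T→A→K; finish is now 25 weeks.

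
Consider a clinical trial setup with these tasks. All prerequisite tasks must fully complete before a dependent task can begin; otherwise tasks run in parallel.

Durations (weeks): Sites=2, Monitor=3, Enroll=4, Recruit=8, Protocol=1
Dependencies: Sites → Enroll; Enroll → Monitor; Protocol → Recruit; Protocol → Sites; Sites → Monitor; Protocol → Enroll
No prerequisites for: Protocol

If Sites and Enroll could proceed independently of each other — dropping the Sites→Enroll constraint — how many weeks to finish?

Original critical path: Protocol→Sites→Enroll→Monitor = 1+2+4+3 = 10 ⇒ 10 weeks.
Without Sites→Enroll, Enroll's earliest start moves from 3 to 1.
After: Protocol→Recruit = 1+8 = 9 → 9 weeks.

9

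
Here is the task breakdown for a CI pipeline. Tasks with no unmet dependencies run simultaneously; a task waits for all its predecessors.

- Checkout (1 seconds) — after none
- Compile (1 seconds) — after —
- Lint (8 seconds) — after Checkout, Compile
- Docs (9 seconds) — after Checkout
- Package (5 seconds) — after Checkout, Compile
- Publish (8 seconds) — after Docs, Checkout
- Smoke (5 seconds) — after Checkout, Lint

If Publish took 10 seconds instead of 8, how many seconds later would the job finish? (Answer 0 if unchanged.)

2

Baseline: Checkout→Docs→Publish = 1+9+8 = 18 → 18 seconds.
Publish lies on that path, so at 10 seconds the path becomes 20 seconds.
The critical path is still Checkout→Docs→Publish; finish is now 20 seconds.
Change in finish: 20 − 18 = +2 seconds.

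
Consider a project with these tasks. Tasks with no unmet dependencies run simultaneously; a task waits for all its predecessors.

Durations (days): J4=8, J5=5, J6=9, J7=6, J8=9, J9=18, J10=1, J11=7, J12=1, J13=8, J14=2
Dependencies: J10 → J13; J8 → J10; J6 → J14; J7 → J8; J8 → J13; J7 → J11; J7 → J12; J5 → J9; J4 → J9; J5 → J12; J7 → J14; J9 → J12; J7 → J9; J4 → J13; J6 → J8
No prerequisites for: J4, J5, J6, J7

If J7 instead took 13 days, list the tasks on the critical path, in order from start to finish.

J7, J9, J12

Baseline: J4→J9→J12 = 8+18+1 = 27 → 27 days.
J7 is off the critical path — its longest chain is 25 days, giving 2 of slack.
The binding chain switches to J7→J9→J12 = 13+18+1 = 32; finish 32 days.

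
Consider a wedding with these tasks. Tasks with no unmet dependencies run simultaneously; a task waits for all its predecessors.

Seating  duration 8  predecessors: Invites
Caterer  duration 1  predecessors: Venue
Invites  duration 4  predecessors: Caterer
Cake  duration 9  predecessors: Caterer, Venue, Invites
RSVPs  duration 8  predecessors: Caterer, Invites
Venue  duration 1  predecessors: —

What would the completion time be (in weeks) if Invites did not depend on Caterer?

Before: longest chain Venue→Caterer→Invites→Cake = 1+1+4+9 = 15, finish 15.
Without Caterer→Invites, Invites's earliest start moves from 2 to 0.
New critical path: Invites→Cake = 4+9 = 13 ⇒ 13 weeks.

13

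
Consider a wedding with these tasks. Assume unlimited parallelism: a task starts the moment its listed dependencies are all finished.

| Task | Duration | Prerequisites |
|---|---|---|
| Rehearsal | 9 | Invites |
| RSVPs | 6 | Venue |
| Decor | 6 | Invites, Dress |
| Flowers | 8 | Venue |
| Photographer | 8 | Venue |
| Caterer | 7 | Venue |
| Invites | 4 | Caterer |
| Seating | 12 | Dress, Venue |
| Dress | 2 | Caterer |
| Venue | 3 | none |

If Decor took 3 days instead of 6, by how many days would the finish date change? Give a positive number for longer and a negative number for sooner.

0

Critical path before the change: Venue→Caterer→Dress→Seating = 3+7+2+12 = 24 giving 24 days.
Decor is off the critical path — its longest chain is 20 days, giving 4 of slack.
That remains the longest chain; total 24 days.
Change in finish: 24 − 24 = +0 days.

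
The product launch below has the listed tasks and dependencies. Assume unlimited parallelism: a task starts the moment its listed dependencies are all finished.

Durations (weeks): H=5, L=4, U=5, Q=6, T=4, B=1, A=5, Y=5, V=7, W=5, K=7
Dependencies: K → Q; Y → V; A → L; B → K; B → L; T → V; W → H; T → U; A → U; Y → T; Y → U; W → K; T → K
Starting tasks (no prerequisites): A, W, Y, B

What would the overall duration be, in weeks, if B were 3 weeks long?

22

Critical path before the change: Y→T→K→Q = 5+4+7+6 = 22 giving 22 weeks.
B has 8 weeks of float (longest path through it is 14).
The critical path is still Y→T→K→Q; finish is now 22 weeks.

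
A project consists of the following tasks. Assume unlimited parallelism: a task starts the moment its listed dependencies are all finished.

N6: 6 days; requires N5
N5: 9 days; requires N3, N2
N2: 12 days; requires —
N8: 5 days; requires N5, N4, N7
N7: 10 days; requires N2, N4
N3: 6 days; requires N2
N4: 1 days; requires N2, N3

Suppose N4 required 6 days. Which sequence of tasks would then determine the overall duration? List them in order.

Actual critical path: N2→N3→N4→N7→N8 = 12+6+1+10+5 = 34 ⇒ 34 days.
N4 is on the critical path; changing it to 6 makes that path 39 days.
No other chain overtakes it, so the finish is 39 days.

N2, N3, N4, N7, N8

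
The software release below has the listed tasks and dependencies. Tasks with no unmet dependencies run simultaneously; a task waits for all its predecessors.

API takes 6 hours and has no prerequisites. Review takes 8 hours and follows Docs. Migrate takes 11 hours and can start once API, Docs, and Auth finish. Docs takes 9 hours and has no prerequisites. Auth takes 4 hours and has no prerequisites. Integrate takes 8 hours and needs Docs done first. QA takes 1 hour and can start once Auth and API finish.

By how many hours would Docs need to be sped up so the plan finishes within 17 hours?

3

Current finish: 20 hours; target: 17.
Docs is on every critical path, so each hour cut from Docs cuts the finish by one (this holds down to a finish of 17).
Need 20 − 17 = 3 hours off Docs → Docs becomes 6 hours, finish becomes 17.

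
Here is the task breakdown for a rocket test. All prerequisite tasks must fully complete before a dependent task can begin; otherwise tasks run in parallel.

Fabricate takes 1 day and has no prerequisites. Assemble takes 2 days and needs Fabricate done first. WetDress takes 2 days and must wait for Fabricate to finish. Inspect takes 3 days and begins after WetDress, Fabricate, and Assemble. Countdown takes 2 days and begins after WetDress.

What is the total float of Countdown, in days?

Fabricate→Assemble→Inspect = 1+2+3 = 6 sets the makespan at 6 days.
The longest chain containing Countdown totals 5 days.
So Countdown can slip 6 − 5 = 1 day.

1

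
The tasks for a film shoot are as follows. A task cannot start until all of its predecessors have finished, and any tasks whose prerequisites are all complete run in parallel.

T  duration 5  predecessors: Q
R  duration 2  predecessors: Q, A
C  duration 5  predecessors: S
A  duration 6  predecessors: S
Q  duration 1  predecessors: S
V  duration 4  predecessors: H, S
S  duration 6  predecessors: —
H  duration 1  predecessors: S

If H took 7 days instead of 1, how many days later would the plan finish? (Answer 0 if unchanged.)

The binding path is S→A→R = 6+6+2 = 14; finish at 14 days.
The longest path through H is only 11 days, so H has float 3.
The binding chain switches to S→H→V = 6+7+4 = 17; finish 17 days.
Change in finish: 17 − 14 = +3 days.

3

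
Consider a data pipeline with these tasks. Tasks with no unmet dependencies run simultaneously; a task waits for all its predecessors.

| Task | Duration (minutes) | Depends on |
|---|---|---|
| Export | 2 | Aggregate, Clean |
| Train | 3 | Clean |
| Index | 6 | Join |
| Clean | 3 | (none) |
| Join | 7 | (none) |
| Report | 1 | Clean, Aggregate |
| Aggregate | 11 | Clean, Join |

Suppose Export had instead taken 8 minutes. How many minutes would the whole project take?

Critical path before the change: Join→Aggregate→Export = 7+11+2 = 20 giving 20 minutes.
Export lies on that path, so at 8 minutes the path becomes 26 minutes.
The critical path is still Join→Aggregate→Export; finish is now 26 minutes.

26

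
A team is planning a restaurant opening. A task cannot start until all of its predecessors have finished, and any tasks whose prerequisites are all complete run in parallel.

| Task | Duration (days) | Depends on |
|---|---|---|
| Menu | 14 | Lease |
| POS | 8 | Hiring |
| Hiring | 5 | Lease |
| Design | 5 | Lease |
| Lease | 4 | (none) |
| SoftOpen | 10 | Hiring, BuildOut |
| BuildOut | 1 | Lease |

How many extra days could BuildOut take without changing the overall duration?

Lease→Hiring→SoftOpen = 4+5+10 = 19 sets the makespan at 19 days.
Longest path through BuildOut: 15 days (earliest finish 5, latest finish 9).
So BuildOut can slip 9 − 5 = 4 days.

4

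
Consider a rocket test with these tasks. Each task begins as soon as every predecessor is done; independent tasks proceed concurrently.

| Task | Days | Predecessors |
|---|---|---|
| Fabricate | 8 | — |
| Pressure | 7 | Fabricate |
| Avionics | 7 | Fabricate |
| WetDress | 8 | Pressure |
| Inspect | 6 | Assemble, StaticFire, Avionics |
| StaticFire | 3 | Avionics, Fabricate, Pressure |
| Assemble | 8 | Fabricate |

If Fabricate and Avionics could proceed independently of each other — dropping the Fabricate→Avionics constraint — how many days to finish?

With the dependency in place, Fabricate→Avionics→StaticFire→Inspect = 8+7+3+6 = 24 sets the finish at 24 days.
Without Fabricate→Avionics, Avionics's earliest start moves from 8 to 0.
After: Fabricate→Pressure→StaticFire→Inspect = 8+7+3+6 = 24 → 24 days.

24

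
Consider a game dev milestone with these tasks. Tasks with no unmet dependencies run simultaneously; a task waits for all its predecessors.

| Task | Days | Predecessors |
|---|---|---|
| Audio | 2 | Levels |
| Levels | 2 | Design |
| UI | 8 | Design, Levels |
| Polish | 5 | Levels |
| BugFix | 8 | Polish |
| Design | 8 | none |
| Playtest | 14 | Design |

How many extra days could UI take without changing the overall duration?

The longest chain is Design→Levels→Polish→BugFix = 8+2+5+8 = 23; overall finish 23 days.
UI finishes as early as 18 and must finish by 23.
So UI can slip 23 − 18 = 5 days.

5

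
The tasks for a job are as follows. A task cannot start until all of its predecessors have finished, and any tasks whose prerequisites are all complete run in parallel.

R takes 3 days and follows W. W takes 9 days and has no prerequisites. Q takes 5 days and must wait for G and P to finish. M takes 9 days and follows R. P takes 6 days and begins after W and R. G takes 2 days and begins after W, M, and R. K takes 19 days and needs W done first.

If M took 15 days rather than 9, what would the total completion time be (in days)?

Actual critical path: W→R→M→G→Q = 9+3+9+2+5 = 28 ⇒ 28 days.
M lies on that path, so at 15 days the path becomes 34 days.
No other chain overtakes it, so the finish is 34 days.

34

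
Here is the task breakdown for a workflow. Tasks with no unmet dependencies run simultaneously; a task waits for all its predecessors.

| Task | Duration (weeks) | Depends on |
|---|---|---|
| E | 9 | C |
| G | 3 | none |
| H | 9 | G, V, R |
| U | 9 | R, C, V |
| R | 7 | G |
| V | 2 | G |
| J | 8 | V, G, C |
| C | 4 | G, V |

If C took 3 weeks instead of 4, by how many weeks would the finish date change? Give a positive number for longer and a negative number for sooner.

0

Actual critical path: G→R→U = 3+7+9 = 19 ⇒ 19 weeks.
C is off the critical path — its longest chain is 18 weeks, giving 1 of slack.
The critical path is still G→R→U; finish is now 19 weeks.
Change in finish: 19 − 19 = +0 weeks.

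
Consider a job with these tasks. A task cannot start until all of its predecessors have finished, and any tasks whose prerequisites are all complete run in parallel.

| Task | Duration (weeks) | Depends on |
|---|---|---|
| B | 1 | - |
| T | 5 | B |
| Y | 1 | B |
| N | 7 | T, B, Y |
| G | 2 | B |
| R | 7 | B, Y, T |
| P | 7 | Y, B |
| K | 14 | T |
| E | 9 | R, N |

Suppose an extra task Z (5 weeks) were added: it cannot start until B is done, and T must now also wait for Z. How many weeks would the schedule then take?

Originally the schedule takes 22 weeks.
With Z inserted, T now waits for max(B, Z).
New critical path: B→Z→T→N→E = 1+5+5+7+9 = 27 ⇒ 27 weeks.

27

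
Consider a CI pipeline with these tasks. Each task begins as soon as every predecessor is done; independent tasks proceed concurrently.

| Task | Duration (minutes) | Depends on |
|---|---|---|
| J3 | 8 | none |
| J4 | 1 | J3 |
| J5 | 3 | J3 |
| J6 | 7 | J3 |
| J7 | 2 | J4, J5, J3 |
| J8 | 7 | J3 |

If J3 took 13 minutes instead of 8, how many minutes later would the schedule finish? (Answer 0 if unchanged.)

Baseline: J3→J6 = 8+7 = 15 → 15 minutes.
Since J3 is critical, the +5 change carries straight to that chain (now 20 minutes).
No other chain overtakes it, so the finish is 20 minutes.
Change in finish: 20 − 15 = +5 minutes.

5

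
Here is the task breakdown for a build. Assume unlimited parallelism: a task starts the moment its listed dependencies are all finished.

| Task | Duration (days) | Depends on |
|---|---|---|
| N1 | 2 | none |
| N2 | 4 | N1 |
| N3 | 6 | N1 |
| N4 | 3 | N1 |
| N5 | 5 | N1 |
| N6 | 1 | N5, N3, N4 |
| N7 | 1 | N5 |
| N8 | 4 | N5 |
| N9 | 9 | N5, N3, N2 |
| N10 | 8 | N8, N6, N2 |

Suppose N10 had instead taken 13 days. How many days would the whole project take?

The binding path is N1→N5→N8→N10 = 2+5+4+8 = 19; finish at 19 days.
N10 lies on that path, so at 13 days the path becomes 24 days.
No other chain overtakes it, so the finish is 24 days.

24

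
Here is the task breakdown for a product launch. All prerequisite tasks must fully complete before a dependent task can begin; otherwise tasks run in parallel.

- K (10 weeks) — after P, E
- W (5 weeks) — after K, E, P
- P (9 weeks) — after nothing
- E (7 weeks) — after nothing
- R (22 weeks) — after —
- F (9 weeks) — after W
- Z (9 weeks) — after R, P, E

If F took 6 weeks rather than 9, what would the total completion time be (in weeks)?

31

Baseline: P→K→W→F = 9+10+5+9 = 33 → 33 weeks.
F is on the critical path; changing it to 6 makes that path 30 weeks.
Now R→Z = 22+9 = 31 is longest, so the finish becomes 31 weeks.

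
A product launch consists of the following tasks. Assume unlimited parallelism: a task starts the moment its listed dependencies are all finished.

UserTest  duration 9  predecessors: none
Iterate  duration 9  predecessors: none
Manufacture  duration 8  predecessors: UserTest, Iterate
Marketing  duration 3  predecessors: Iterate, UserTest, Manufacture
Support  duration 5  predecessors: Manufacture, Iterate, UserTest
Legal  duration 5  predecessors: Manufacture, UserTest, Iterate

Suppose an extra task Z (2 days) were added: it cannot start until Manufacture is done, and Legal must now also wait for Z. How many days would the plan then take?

24

Originally the plan takes 22 days.
With Z inserted, Legal now waits for max(Manufacture, UserTest, Iterate, Z).
New critical path: UserTest→Manufacture→Z→Legal = 9+8+2+5 = 24 ⇒ 24 days.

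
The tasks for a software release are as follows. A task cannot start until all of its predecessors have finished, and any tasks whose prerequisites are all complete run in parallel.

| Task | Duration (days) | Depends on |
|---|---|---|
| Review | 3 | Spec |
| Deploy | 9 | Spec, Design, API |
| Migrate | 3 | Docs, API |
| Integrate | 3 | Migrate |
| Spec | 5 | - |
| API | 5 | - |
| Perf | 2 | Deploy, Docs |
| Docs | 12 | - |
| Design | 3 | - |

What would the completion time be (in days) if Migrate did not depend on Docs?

Before: longest chain Docs→Migrate→Integrate = 12+3+3 = 18, finish 18.
Without Docs→Migrate, Migrate's earliest start moves from 12 to 5.
The longest chain is now Spec→Deploy→Perf = 5+9+2 = 16, so the plan takes 16 days.

16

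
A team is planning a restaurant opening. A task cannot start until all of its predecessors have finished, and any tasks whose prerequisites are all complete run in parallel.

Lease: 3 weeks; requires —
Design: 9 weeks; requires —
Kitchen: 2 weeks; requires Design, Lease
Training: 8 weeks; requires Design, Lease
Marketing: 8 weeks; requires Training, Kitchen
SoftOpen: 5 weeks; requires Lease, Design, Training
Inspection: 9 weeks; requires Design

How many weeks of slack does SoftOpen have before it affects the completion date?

Critical path: Design→Training→Marketing = 9+8+8 = 25, so the finish is 25 weeks.
Longest path through SoftOpen: 22 weeks (earliest finish 22, latest finish 25).
Float = 25 − 22 = 3.

3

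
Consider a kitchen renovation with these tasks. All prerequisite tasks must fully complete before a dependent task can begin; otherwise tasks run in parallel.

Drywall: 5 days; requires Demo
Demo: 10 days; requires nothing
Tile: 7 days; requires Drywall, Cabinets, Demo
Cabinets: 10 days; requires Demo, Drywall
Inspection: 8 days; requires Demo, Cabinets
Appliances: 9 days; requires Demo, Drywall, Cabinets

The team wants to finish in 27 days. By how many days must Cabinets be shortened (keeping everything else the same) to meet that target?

7

Current finish: 34 days; target: 27.
Cabinets is on every critical path, so each day cut from Cabinets cuts the finish by one (this holds down to a finish of 25).
Need 34 − 27 = 7 days off Cabinets → Cabinets becomes 3 days, finish becomes 27.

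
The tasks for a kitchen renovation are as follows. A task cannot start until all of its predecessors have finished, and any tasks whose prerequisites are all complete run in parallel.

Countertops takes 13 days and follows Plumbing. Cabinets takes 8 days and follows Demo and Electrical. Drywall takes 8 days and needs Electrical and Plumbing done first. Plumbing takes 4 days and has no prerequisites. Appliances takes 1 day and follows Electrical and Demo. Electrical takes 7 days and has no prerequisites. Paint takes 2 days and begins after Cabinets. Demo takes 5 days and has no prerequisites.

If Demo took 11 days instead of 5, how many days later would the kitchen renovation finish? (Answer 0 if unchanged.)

Actual critical path: Plumbing→Countertops = 4+13 = 17 ⇒ 17 days.
Demo is off the critical path — its longest chain is 15 days, giving 2 of slack.
New critical path: Demo→Cabinets→Paint = 11+8+2 = 21 ⇒ 21 days.
Change in finish: 21 − 17 = +4 days.

4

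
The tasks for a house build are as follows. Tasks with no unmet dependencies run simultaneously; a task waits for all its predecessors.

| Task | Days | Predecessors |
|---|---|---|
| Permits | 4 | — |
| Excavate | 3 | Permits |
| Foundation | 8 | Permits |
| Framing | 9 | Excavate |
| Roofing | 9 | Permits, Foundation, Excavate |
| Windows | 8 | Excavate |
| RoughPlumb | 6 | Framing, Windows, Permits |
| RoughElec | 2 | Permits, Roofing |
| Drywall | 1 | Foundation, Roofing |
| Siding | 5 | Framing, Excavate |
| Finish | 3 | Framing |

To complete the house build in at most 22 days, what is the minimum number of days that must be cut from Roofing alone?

Current finish: 23 days; target: 22.
Roofing is on every critical path, so each day cut from Roofing cuts the finish by one (this holds down to a finish of 22).
Need 23 − 22 = 1 day off Roofing → Roofing becomes 8 days, finish becomes 22.

1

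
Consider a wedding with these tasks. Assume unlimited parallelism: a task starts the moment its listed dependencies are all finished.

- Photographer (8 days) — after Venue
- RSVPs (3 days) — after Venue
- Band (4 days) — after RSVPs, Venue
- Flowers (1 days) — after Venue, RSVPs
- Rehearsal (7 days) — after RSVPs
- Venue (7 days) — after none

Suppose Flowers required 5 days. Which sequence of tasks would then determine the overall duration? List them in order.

As given, the longest chain is Venue→RSVPs→Rehearsal = 7+3+7 = 17, so the finish is 17 days.
Flowers has 6 days of float (longest path through it is 11).
No other chain overtakes it, so the finish is 17 days.

Venue, RSVPs, Rehearsal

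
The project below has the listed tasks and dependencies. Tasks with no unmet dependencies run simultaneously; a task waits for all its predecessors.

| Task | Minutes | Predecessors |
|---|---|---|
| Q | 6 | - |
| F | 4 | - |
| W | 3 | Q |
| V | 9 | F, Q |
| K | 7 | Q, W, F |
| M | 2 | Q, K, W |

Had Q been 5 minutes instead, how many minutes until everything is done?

As given, the longest chain is Q→W→K→M = 6+3+7+2 = 18, so the finish is 18 minutes.
Q lies on that path, so at 5 minutes the path becomes 17 minutes.
No other chain overtakes it, so the finish is 17 minutes.

17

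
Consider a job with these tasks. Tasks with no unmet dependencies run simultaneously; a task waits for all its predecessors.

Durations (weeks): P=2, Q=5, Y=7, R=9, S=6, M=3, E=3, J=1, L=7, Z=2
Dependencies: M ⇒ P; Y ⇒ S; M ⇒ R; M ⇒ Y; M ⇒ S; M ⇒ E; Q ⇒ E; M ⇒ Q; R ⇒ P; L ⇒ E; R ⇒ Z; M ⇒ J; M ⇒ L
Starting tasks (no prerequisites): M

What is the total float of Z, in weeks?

Critical path: M→Y→S = 3+7+6 = 16, so the finish is 16 weeks.
Longest path through Z: 14 weeks (earliest finish 14, latest finish 16).
Float = 16 − 14 = 2.

2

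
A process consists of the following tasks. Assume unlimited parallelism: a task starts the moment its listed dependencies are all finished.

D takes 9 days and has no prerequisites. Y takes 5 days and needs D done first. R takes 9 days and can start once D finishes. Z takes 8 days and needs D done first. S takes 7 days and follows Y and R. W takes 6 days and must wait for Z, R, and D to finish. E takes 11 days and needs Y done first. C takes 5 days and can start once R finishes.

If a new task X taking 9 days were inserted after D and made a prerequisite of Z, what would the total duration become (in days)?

Originally the plan takes 25 days.
With X inserted, Z now waits for max(D, X).
New critical path: D→X→Z→W = 9+9+8+6 = 32 ⇒ 32 days.

32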